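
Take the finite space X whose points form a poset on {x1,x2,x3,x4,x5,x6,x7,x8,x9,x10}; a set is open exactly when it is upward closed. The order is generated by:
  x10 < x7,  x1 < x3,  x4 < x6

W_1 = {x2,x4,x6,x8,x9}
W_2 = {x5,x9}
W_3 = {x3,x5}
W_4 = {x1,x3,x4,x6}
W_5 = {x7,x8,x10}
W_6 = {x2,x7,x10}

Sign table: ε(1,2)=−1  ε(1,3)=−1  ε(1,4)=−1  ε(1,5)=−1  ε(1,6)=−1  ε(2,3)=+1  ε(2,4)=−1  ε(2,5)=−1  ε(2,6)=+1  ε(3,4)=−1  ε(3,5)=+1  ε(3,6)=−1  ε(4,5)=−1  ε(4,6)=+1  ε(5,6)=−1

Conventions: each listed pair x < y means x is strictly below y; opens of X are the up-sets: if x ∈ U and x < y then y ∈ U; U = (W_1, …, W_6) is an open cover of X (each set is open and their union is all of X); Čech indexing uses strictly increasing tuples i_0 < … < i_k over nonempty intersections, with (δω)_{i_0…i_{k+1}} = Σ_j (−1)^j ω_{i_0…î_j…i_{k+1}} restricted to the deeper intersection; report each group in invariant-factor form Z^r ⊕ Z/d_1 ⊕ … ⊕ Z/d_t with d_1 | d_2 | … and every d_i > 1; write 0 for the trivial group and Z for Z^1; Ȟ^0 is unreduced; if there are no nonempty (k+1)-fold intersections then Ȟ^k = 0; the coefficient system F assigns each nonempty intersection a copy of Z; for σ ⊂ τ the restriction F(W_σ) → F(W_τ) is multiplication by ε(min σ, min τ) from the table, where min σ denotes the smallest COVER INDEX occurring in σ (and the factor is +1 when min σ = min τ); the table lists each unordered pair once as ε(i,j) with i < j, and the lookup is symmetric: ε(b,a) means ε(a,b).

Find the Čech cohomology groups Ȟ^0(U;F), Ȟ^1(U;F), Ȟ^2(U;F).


cover nerve:
  W12={x9} W14={x4,x6} W15={x8} W16={x2} W23={x5} W34={x3} W56={x7,x10}
C dims 6,7; δ0: rk 6, SNF 1^5·2
Ȟ^0: (6−6)−0=0 ⇒ 0
Ȟ^1: (7−0)−6=1 plus torsion [2] ⇒ Z ⊕ Z/2
Ȟ^2: (0−0)−0=0 ⇒ 0

Ȟ^0 ≅ 0,  Ȟ^1 ≅ Z ⊕ Z/2,  Ȟ^2 ≅ 0


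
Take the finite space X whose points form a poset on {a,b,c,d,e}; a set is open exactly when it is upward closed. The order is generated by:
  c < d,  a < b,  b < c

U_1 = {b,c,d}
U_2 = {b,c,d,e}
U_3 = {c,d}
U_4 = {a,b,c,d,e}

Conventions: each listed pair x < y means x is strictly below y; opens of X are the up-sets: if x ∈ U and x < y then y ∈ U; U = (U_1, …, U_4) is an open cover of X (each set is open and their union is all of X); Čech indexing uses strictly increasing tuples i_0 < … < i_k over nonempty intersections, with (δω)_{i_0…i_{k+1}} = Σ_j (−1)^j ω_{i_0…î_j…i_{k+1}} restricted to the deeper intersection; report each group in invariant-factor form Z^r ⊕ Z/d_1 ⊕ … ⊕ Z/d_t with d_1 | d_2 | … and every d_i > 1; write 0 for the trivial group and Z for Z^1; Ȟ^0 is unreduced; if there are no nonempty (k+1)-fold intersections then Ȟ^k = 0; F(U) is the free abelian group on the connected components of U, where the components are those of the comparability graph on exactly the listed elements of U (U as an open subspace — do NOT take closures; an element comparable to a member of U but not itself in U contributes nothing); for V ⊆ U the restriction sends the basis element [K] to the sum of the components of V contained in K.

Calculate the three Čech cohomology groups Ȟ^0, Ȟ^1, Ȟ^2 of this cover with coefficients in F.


nonempty intersections:
  U12={b,c,d} U13={c,d} U14={b,c,d} U23={c,d} U24={b,c,d,e} U34={c,d}
  U123={c,d} U124={b,c,d} U134={c,d} U234={c,d}
  U1234={c,d}
components per intersection:
  U1: {b,c,d}
  U2: {b,c,d} {e}
  U3: {c,d}
  U4: {a,b,c,d} {e}
  U12: {b,c,d}
  U13: {c,d}
  U14: {b,c,d}
  U23: {c,d}
  U24: {b,c,d} {e}
  U34: {c,d}
  U123: {c,d}
  U124: {b,c,d}
  U134: {c,d}
  U234: {c,d}
  U1234: {c,d}
C dims 6,7,4,1; δ0: rk 4, SNF 1^4; δ1: rk 3, SNF 1^3; δ2: rk 1, SNF 1^1
Ȟ^0: (6−4)−0=2 ⇒ Z^2
Ȟ^1: (7−3)−4=0 ⇒ 0
Ȟ^2: (4−1)−3=0 ⇒ 0

Ȟ^0(U;F) ≅ Z^2, Ȟ^1(U;F) ≅ 0, Ȟ^2(U;F) ≅ 0


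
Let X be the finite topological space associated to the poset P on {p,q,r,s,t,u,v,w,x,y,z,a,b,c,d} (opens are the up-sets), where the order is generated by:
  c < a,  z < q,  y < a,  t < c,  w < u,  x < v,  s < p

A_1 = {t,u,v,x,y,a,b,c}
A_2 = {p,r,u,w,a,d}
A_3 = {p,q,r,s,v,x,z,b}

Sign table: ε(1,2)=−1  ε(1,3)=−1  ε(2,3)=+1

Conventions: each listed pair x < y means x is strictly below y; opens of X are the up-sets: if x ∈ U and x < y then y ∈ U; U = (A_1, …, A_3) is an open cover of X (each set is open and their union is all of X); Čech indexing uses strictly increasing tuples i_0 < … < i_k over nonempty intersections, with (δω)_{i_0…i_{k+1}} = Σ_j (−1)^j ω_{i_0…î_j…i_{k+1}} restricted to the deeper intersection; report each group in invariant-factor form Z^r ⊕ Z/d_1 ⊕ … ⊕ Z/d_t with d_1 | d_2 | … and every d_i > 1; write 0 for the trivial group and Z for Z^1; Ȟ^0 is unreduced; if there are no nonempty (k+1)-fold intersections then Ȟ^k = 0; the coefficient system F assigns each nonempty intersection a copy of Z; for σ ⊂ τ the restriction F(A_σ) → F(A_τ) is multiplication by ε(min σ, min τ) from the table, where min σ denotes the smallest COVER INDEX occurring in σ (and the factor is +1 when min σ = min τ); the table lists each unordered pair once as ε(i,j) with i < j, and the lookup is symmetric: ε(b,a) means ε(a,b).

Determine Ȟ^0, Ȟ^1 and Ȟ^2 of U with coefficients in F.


intersection data:
  A12={u,a} A13={v,x,b} A23={p,r}
C dims 3,3; δ0: rk 2, SNF 1^2
Ȟ^0 = (3 − 2) − 0 = 1, so Ȟ^0 ≅ Z
Ȟ^1 = (3 − 0) − 2 = 1, so Ȟ^1 ≅ Z
Ȟ^2 = (0 − 0) − 0 = 0, so Ȟ^2 ≅ 0

Ȟ^0 = Z, Ȟ^1 = Z, Ȟ^2 = 0


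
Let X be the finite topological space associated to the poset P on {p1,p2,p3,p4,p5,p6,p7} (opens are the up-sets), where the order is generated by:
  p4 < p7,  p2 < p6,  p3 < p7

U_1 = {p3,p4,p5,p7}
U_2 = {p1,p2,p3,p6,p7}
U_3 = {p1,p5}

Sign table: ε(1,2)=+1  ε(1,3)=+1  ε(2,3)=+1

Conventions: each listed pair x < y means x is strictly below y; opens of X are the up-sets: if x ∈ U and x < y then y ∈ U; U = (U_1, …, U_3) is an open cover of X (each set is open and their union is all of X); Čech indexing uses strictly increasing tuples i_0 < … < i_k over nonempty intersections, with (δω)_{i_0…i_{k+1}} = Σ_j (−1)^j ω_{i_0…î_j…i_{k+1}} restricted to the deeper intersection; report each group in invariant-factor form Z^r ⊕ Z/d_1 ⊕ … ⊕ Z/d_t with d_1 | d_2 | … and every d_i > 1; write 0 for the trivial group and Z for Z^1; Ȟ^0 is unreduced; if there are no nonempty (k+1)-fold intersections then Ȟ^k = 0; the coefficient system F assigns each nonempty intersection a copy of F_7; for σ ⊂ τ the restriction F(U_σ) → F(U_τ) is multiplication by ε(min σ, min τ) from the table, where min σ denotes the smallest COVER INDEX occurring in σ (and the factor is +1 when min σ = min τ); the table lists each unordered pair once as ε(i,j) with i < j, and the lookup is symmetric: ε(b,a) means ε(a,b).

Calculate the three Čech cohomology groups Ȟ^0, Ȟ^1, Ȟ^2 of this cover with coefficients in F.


Ȟ^0(U;F) ≅ Z/7, Ȟ^1(U;F) ≅ Z/7 and Ȟ^2(U;F) ≅ 0

nonempty intersections:
  U12={p3,p7} U13={p5} U23={p1}
C dims 3,3; δ0: rk_F7 2
Ȟ^0: (3−2)−0=1 ⇒ Z/7
Ȟ^1: (3−0)−2=1 ⇒ Z/7
Ȟ^2: (0−0)−0=0 ⇒ 0


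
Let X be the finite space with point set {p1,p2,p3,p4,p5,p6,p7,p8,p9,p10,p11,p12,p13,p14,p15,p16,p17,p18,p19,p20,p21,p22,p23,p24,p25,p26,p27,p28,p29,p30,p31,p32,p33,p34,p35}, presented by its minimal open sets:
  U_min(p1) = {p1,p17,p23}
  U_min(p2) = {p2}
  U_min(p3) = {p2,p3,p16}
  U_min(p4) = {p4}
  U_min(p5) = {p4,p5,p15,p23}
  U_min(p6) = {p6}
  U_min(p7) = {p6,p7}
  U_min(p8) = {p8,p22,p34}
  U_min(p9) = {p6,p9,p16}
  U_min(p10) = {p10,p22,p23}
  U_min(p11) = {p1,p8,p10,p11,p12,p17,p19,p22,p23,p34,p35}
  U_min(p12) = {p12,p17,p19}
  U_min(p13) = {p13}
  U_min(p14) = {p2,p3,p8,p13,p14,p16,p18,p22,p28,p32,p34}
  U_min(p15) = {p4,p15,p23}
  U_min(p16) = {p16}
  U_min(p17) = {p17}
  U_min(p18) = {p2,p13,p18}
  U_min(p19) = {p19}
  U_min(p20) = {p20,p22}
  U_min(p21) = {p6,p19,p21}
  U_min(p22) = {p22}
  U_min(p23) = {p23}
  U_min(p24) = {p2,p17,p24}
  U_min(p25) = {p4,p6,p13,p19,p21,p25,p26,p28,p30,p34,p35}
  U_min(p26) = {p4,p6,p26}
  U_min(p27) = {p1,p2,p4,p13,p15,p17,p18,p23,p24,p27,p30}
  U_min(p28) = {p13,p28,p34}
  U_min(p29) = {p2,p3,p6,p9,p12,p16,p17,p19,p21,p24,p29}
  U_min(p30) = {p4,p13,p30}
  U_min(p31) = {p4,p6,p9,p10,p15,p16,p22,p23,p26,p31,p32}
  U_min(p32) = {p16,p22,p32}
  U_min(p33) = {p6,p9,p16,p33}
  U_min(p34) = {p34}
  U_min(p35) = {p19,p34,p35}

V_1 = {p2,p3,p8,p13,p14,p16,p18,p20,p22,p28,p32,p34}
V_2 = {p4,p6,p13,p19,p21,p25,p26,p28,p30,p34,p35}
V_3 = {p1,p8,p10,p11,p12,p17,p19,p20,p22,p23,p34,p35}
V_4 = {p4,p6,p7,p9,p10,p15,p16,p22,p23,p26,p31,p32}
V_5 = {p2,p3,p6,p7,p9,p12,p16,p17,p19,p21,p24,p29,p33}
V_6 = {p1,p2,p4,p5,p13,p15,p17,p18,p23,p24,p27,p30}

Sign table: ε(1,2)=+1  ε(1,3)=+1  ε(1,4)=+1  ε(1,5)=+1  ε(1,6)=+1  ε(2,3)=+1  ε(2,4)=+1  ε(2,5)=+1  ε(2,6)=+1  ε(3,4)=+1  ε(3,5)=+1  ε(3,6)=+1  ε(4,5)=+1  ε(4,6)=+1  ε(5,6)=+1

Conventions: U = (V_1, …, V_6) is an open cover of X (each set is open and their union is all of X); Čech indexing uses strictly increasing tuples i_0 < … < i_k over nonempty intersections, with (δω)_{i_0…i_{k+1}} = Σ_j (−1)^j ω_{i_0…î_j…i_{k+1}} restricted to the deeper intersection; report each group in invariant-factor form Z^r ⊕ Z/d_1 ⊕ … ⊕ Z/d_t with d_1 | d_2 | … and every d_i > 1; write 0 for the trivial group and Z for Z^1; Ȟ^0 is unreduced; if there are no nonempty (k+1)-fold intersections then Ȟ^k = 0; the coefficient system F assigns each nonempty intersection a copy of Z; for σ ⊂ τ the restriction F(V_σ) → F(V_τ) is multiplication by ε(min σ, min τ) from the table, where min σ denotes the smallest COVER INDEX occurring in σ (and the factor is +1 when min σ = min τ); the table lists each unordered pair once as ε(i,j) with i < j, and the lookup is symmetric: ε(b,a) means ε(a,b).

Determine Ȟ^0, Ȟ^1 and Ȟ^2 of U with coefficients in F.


intersection data:
  V12={p13,p28,p34} V13={p8,p20,p22,p34} V14={p16,p22,p32} V15={p2,p3,p16} V16={p2,p13,p18} V23={p19,p34,p35} V24={p4,p6,p26} V25={p6,p19,p21} V26={p4,p13,p30} V34={p10,p22,p23} V35={p12,p17,p19} V36={p1,p17,p23} V45={p6,p7,p9,p16} V46={p4,p15,p23} V56={p2,p17,p24}
  V123={p34} V126={p13} V134={p22} V145={p16} V156={p2} V235={p19} V245={p6} V246={p4} V346={p23} V356={p17}
C dims 6,15,10; δ0: rk 5, SNF 1^5; δ1: rk 10, SNF 1^9·2
Ȟ^0 = (6 − 5) − 0 = 1, so Ȟ^0 ≅ Z
Ȟ^1 = (15 − 10) − 5 = 0, so Ȟ^1 ≅ 0
Ȟ^2 = (10 − 0) − 10 = 0 plus torsion [2], so Ȟ^2 ≅ Z/2

Ȟ^0(U;F) ≅ Z, Ȟ^1(U;F) ≅ 0 and Ȟ^2(U;F) ≅ Z/2


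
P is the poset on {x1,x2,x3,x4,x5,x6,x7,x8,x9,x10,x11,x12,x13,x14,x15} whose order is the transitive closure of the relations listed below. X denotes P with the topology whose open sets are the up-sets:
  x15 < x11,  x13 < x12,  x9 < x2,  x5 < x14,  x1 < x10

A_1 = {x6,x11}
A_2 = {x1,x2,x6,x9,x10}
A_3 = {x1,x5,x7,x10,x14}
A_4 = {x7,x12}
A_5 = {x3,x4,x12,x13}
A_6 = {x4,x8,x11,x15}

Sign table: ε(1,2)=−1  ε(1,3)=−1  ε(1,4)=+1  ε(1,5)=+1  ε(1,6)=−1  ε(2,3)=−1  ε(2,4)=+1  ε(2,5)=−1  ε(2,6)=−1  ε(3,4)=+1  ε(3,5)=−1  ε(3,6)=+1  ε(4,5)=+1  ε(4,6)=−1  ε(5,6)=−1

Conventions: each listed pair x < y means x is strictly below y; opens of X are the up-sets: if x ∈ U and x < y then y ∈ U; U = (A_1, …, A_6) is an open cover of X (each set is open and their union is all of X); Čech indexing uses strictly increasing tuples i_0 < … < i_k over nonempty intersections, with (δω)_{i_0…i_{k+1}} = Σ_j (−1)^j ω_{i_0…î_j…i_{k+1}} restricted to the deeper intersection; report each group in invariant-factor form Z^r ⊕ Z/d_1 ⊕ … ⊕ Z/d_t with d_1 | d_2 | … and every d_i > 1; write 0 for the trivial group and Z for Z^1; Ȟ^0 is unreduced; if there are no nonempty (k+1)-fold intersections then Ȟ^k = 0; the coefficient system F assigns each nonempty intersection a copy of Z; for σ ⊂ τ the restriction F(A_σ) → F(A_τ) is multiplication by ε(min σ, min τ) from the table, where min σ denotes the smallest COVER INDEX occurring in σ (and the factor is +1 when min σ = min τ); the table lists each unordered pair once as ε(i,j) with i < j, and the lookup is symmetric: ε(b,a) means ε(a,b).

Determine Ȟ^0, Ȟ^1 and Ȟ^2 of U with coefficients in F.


Ȟ^0 ≅ Z; Ȟ^1 ≅ Z; Ȟ^2 ≅ 0

intersection data:
  A12={x6} A16={x11} A23={x1,x10} A34={x7} A45={x12} A56={x4}
C dims 6,6; δ0: rk 5, SNF 1^5
Ȟ^0 = (6 − 5) − 0 = 1, so Ȟ^0 ≅ Z
Ȟ^1 = (6 − 0) − 5 = 1, so Ȟ^1 ≅ Z
Ȟ^2 = (0 − 0) − 0 = 0, so Ȟ^2 ≅ 0


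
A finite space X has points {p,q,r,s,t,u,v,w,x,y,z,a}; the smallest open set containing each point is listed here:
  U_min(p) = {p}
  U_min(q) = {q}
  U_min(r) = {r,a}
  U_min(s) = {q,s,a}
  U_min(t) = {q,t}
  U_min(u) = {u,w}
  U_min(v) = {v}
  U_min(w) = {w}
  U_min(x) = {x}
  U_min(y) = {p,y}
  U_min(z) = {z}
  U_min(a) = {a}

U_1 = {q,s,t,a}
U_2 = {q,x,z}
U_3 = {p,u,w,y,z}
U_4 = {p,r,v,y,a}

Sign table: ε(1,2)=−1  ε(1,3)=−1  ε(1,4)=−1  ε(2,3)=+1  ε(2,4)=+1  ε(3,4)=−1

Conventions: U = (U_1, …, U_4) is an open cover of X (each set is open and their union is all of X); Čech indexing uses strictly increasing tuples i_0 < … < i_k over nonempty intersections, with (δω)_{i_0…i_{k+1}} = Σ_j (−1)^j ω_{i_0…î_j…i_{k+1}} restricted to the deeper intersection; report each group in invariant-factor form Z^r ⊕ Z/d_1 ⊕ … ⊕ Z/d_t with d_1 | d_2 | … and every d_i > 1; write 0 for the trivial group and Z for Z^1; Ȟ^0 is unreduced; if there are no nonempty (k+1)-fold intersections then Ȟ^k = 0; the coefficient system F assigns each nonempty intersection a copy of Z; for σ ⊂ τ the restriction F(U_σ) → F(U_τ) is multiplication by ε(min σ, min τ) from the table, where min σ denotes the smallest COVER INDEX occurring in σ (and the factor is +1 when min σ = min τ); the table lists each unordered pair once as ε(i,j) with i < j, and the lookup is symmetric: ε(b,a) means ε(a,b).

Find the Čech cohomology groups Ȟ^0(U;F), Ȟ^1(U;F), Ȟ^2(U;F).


nonempty overlaps:
  U12={q} U14={a} U23={z} U34={p,y}
C dims 4,4; δ0: rk 4, SNF 1^3·2
degree 0: 4−4−0 = 0 → Ȟ^0 ≅ 0
degree 1: 4−0−4 = 0 plus torsion [2] → Ȟ^1 ≅ Z/2
degree 2: 0−0−0 = 0 → Ȟ^2 ≅ 0

Ȟ^0 = 0,  Ȟ^1 = Z/2,  Ȟ^2 = 0


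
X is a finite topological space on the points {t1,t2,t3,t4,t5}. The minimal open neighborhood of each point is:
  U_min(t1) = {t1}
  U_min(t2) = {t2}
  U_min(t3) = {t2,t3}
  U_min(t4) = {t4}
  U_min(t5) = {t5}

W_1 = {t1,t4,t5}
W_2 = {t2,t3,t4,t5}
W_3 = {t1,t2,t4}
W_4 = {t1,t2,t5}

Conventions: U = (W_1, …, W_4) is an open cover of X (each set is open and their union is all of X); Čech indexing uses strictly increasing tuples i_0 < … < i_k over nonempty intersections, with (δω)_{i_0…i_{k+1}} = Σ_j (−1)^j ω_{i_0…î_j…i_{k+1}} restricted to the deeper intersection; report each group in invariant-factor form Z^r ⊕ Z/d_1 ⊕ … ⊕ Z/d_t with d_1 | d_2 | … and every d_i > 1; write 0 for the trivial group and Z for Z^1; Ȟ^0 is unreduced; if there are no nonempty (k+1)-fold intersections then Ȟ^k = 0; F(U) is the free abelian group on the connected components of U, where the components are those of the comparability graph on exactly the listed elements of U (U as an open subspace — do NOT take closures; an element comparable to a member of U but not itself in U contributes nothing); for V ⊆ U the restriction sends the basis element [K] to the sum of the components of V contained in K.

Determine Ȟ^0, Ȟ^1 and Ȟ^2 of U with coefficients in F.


Ȟ^0 = Z^4, Ȟ^1 = 0, Ȟ^2 = 0

intersection data:
  W12={t4,t5} W13={t1,t4} W14={t1,t5} W23={t2,t4} W24={t2,t5} W34={t1,t2}
  W123={t4} W124={t5} W134={t1} W234={t2}
components per intersection:
  W1: {t1} {t4} {t5}
  W2: {t2,t3} {t4} {t5}
  W3: {t1} {t2} {t4}
  W4: {t1} {t2} {t5}
  W12: {t4} {t5}
  W13: {t1} {t4}
  W14: {t1} {t5}
  W23: {t2} {t4}
  W24: {t2} {t5}
  W34: {t1} {t2}
  W123: {t4}
  W124: {t5}
  W134: {t1}
  W234: {t2}
C dims 12,12,4; δ0: rk 8, SNF 1^8; δ1: rk 4, SNF 1^4
Ȟ^0 = (12 − 8) − 0 = 4, so Ȟ^0 ≅ Z^4
Ȟ^1 = (12 − 4) − 8 = 0, so Ȟ^1 ≅ 0
Ȟ^2 = (4 − 0) − 4 = 0, so Ȟ^2 ≅ 0


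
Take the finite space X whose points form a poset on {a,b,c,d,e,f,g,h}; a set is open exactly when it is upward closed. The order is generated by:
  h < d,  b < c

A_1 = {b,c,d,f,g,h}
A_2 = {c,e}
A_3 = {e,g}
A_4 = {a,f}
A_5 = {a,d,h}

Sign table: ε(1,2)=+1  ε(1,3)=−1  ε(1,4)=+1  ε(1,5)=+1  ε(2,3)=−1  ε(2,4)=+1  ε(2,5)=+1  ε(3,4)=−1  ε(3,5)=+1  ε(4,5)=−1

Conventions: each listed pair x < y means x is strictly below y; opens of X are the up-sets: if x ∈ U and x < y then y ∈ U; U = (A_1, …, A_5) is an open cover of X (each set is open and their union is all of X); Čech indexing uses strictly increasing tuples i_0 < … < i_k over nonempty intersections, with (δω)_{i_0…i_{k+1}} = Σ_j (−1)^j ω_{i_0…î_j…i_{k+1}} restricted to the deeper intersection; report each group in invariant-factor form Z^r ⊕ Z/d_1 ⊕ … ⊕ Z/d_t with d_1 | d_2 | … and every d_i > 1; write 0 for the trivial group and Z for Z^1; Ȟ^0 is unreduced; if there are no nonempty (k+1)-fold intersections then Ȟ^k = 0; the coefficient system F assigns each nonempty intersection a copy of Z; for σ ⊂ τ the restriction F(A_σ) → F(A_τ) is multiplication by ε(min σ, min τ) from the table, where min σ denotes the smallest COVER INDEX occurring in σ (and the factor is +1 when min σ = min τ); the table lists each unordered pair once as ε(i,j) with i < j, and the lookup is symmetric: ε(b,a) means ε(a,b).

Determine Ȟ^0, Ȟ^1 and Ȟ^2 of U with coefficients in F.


Ȟ^0(U;F) ≅ 0, Ȟ^1(U;F) ≅ Z ⊕ Z/2 and Ȟ^2(U;F) ≅ 0

nerve simplices:
  A12={c} A13={g} A14={f} A15={d,h} A23={e} A45={a}
C dims 5,6; δ0: rk 5, SNF 1^4·2
degree 0: 5−5−0 = 0 → Ȟ^0 ≅ 0
degree 1: 6−0−5 = 1 plus torsion [2] → Ȟ^1 ≅ Z ⊕ Z/2
degree 2: 0−0−0 = 0 → Ȟ^2 ≅ 0


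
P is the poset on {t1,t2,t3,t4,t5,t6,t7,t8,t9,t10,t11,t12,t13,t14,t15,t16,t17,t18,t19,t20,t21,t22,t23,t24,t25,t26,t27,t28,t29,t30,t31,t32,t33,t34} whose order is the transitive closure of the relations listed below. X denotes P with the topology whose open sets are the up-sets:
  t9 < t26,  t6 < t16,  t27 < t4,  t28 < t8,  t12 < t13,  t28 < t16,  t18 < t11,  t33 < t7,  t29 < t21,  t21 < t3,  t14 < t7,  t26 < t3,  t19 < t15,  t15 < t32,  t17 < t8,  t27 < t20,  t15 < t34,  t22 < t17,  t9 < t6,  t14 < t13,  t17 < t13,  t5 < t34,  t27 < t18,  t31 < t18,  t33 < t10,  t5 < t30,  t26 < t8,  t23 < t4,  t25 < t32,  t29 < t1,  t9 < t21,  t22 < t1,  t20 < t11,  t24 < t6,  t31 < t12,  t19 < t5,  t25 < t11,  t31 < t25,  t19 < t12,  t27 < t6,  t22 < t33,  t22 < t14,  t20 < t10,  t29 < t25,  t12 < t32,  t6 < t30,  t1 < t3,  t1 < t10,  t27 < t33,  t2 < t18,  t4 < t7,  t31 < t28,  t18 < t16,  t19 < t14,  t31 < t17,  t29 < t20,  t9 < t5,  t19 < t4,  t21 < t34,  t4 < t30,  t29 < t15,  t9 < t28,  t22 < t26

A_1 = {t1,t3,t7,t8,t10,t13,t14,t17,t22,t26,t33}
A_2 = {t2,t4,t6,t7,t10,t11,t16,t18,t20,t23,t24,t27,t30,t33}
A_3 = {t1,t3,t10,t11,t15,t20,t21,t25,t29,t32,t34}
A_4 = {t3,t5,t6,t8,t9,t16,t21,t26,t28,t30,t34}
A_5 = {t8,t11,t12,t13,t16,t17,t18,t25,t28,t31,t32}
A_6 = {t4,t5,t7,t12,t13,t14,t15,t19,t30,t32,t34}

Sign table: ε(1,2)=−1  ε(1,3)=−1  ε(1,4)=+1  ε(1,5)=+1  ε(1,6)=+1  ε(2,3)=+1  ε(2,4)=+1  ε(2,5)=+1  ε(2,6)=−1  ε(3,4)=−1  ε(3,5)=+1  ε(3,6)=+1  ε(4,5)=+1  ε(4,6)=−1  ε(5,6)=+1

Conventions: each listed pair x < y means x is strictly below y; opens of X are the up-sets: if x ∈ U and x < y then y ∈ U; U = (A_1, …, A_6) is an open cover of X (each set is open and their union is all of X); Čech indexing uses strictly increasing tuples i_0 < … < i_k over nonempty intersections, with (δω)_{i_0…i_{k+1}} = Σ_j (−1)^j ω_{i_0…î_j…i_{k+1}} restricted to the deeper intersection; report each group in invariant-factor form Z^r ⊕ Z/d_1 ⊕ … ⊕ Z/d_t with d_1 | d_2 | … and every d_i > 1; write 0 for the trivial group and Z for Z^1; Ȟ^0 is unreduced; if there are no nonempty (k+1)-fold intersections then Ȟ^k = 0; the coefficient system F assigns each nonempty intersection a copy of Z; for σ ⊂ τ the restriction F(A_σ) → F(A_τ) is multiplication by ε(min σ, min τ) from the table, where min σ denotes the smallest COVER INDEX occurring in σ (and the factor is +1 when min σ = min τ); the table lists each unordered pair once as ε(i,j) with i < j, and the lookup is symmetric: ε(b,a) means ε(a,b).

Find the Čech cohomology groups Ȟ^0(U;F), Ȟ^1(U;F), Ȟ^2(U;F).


nonempty overlaps:
  A12={t7,t10,t33} A13={t1,t3,t10} A14={t3,t8,t26} A15={t8,t13,t17} A16={t7,t13,t14} A23={t10,t11,t20} A24={t6,t16,t30} A25={t11,t16,t18} A26={t4,t7,t30} A34={t3,t21,t34} A35={t11,t25,t32} A36={t15,t32,t34} A45={t8,t16,t28} A46={t5,t30,t34} A56={t12,t13,t32}
  A123={t10} A126={t7} A134={t3} A145={t8} A156={t13} A235={t11} A245={t16} A246={t30} A346={t34} A356={t32}
C dims 6,15,10; δ0: rk 6, SNF 1^5·2; δ1: rk 9, SNF 1^9
degree 0: 6−6−0 = 0 → Ȟ^0 ≅ 0
degree 1: 15−9−6 = 0 plus torsion [2] → Ȟ^1 ≅ Z/2
degree 2: 10−0−9 = 1 → Ȟ^2 ≅ Z

Ȟ^0(U;F) ≅ 0; Ȟ^1(U;F) ≅ Z/2; Ȟ^2(U;F) ≅ Z


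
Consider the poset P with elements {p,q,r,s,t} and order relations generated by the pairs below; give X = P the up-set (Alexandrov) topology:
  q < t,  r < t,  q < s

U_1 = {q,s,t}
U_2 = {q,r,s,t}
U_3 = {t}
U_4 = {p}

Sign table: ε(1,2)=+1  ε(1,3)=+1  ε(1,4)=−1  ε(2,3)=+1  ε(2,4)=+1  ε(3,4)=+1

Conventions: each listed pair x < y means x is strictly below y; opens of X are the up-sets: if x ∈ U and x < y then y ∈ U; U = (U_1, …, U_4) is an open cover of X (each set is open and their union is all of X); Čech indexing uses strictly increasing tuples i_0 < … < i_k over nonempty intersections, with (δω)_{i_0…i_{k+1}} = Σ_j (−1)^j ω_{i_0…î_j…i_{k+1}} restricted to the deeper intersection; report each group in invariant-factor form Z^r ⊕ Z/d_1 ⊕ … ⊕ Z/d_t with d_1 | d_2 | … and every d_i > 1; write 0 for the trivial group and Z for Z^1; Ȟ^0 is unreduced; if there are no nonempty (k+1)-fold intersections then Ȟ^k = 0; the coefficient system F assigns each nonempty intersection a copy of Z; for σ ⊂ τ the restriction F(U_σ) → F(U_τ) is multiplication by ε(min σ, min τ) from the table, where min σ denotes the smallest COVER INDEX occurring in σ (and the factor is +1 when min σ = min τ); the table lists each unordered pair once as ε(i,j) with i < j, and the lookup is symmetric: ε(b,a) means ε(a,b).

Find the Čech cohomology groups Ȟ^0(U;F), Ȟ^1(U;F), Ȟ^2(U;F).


nerve simplices:
  U12={q,s,t} U13={t} U23={t}
  U123={t}
C dims 4,3,1; δ0: rk 2, SNF 1^2; δ1: rk 1, SNF 1^1
degree 0: 4−2−0 = 2 → Ȟ^0 ≅ Z^2
degree 1: 3−1−2 = 0 → Ȟ^1 ≅ 0
degree 2: 1−0−1 = 0 → Ȟ^2 ≅ 0

Ȟ^0 ≅ Z^2; Ȟ^1 ≅ 0; Ȟ^2 ≅ 0


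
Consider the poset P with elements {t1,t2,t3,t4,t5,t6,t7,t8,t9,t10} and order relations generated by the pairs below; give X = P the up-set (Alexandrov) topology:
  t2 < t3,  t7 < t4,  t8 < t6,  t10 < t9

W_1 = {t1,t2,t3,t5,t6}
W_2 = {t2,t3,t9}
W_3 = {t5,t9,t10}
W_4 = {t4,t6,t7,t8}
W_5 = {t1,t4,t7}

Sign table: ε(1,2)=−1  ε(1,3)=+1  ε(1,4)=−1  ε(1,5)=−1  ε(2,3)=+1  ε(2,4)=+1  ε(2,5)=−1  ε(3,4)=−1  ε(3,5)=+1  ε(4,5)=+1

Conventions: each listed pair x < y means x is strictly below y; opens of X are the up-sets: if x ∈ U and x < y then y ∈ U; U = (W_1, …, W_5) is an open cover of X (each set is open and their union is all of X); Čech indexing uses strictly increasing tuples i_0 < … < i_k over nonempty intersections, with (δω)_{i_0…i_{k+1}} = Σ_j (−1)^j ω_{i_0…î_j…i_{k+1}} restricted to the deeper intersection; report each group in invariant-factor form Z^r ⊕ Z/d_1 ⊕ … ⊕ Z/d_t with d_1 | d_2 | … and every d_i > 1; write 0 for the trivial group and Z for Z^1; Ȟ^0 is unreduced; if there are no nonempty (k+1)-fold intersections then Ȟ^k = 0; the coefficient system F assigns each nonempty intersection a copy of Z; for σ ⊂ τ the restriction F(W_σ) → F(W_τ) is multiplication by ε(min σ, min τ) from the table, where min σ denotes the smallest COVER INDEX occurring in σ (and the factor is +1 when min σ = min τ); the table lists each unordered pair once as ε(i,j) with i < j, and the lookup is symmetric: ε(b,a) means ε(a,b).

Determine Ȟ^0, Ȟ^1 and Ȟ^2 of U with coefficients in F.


nonempty overlaps:
  W12={t2,t3} W13={t5} W14={t6} W15={t1} W23={t9} W45={t4,t7}
C dims 5,6; δ0: rk 5, SNF 1^4·2
degree 0: 5−5−0 = 0 → Ȟ^0 ≅ 0
degree 1: 6−0−5 = 1 plus torsion [2] → Ȟ^1 ≅ Z ⊕ Z/2
degree 2: 0−0−0 = 0 → Ȟ^2 ≅ 0

Ȟ^0(U;F) ≅ 0, Ȟ^1(U;F) ≅ Z ⊕ Z/2, Ȟ^2(U;F) ≅ 0


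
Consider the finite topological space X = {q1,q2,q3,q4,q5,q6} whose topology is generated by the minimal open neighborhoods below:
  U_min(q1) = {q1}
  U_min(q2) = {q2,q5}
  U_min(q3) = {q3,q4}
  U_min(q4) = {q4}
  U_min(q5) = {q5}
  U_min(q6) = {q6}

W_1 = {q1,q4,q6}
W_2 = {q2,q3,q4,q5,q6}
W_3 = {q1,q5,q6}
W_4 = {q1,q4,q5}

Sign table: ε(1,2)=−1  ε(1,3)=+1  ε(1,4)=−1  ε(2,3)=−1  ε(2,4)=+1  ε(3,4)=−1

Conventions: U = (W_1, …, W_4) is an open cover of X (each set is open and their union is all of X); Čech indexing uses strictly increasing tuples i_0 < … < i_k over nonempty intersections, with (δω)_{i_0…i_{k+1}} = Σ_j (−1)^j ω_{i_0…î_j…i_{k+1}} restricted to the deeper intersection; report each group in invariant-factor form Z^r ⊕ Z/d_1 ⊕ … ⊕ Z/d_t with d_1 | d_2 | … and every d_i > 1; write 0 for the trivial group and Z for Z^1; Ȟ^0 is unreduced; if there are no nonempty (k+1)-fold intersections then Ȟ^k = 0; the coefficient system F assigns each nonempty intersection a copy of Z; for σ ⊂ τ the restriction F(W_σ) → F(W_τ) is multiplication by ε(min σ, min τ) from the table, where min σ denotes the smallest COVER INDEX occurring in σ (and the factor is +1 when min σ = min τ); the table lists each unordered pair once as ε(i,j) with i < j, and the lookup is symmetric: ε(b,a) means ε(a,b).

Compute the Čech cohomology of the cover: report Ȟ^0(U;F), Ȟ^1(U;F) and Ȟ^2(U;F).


nerve simplices:
  W12={q4,q6} W13={q1,q6} W14={q1,q4} W23={q5,q6} W24={q4,q5} W34={q1,q5}
  W123={q6} W124={q4} W134={q1} W234={q5}
C dims 4,6,4; δ0: rk 3, SNF 1^3; δ1: rk 3, SNF 1^3
degree 0: 4−3−0 = 1 → Ȟ^0 ≅ Z
degree 1: 6−3−3 = 0 → Ȟ^1 ≅ 0
degree 2: 4−0−3 = 1 → Ȟ^2 ≅ Z

Ȟ^0 = Z; Ȟ^1 = 0; Ȟ^2 = Z


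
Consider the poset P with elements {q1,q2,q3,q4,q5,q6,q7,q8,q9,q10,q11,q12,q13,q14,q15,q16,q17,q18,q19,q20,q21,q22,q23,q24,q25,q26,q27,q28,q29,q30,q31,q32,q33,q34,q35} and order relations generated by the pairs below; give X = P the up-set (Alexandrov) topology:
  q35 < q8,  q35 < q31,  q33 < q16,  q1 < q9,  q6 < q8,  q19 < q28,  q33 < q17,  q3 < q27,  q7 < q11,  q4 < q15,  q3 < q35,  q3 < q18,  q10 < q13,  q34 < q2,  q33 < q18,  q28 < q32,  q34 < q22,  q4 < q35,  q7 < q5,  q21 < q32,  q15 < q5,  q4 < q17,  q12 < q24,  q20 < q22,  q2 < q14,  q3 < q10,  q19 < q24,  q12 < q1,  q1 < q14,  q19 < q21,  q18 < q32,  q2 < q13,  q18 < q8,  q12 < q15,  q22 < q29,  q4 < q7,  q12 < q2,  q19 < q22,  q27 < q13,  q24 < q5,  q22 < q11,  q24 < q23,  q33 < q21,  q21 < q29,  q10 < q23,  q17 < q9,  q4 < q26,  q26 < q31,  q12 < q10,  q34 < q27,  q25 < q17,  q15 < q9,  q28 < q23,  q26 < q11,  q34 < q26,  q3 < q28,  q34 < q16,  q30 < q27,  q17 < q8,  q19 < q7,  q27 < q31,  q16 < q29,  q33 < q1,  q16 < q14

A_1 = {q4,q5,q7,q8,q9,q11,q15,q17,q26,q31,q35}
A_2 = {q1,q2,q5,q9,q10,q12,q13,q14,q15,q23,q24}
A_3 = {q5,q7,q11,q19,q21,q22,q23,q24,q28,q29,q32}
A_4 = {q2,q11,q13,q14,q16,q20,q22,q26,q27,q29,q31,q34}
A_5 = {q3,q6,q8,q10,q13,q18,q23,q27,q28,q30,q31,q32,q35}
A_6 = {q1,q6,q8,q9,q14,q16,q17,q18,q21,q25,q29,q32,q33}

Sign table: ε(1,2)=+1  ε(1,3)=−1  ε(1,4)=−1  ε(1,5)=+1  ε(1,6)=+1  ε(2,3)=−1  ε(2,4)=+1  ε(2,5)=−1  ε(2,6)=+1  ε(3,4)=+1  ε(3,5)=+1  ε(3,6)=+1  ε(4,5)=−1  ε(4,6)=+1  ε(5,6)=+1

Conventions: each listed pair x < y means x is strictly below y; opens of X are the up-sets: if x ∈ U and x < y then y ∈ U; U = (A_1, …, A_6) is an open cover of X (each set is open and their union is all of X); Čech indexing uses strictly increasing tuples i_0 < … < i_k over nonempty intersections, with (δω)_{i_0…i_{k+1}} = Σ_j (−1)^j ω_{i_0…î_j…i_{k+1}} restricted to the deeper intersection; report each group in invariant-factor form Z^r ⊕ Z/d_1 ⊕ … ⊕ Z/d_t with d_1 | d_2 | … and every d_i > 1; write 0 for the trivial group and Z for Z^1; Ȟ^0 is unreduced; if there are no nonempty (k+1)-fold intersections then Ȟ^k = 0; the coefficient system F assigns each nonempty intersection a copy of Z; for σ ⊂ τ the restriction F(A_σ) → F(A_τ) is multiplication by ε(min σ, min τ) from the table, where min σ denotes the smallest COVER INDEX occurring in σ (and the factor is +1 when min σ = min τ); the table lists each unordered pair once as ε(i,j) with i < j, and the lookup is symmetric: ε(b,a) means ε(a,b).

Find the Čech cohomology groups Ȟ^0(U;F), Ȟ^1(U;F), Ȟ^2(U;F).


nonempty intersections:
  A12={q5,q9,q15} A13={q5,q7,q11} A14={q11,q26,q31} A15={q8,q31,q35} A16={q8,q9,q17} A23={q5,q23,q24} A24={q2,q13,q14} A25={q10,q13,q23} A26={q1,q9,q14} A34={q11,q22,q29} A35={q23,q28,q32} A36={q21,q29,q32} A45={q13,q27,q31} A46={q14,q16,q29} A56={q6,q8,q18,q32}
  A123={q5} A126={q9} A134={q11} A145={q31} A156={q8} A235={q23} A245={q13} A246={q14} A346={q29} A356={q32}
C dims 6,15,10; δ0: rk 6, SNF 1^5·2; δ1: rk 9, SNF 1^9
Ȟ^0: (6−6)−0=0 ⇒ 0
Ȟ^1: (15−9)−6=0 plus torsion [2] ⇒ Z/2
Ȟ^2: (10−0)−9=1 ⇒ Z

Ȟ^0 ≅ 0; Ȟ^1 ≅ Z/2; Ȟ^2 ≅ Z


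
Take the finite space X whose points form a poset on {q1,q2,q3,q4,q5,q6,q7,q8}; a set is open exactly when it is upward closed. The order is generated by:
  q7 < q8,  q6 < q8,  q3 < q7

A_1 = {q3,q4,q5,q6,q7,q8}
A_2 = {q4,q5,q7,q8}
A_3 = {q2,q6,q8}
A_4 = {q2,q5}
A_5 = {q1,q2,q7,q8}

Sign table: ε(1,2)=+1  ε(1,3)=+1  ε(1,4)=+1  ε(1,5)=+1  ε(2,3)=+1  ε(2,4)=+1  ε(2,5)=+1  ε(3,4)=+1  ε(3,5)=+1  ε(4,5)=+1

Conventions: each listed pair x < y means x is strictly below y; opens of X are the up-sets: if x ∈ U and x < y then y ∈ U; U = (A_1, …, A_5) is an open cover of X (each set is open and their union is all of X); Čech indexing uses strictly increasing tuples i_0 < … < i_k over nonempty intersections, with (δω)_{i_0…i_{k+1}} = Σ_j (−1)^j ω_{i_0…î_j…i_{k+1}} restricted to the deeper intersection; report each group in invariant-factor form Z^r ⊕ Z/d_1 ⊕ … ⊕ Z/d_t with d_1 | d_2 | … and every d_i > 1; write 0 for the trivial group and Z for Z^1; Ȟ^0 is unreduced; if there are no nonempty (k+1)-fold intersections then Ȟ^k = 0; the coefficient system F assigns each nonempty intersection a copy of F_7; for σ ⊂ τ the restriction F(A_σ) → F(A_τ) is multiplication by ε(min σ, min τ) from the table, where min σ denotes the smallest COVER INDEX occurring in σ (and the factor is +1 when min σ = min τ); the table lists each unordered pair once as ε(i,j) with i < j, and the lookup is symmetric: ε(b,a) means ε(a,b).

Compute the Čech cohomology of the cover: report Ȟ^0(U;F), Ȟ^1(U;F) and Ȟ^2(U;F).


Ȟ^0 = Z/7, Ȟ^1 = Z/7 and Ȟ^2 = 0

intersection data:
  A12={q4,q5,q7,q8} A13={q6,q8} A14={q5} A15={q7,q8} A23={q8} A24={q5} A25={q7,q8} A34={q2} A35={q2,q8} A45={q2}
  A123={q8} A124={q5} A125={q7,q8} A135={q8} A235={q8} A345={q2}
  A1235={q8}
C dims 5,10,6,1; δ0: rk_F7 4; δ1: rk_F7 5; δ2: rk_F7 1
Ȟ^0 = (5 − 4) − 0 = 1, so Ȟ^0 ≅ Z/7
Ȟ^1 = (10 − 5) − 4 = 1, so Ȟ^1 ≅ Z/7
Ȟ^2 = (6 − 1) − 5 = 0, so Ȟ^2 ≅ 0


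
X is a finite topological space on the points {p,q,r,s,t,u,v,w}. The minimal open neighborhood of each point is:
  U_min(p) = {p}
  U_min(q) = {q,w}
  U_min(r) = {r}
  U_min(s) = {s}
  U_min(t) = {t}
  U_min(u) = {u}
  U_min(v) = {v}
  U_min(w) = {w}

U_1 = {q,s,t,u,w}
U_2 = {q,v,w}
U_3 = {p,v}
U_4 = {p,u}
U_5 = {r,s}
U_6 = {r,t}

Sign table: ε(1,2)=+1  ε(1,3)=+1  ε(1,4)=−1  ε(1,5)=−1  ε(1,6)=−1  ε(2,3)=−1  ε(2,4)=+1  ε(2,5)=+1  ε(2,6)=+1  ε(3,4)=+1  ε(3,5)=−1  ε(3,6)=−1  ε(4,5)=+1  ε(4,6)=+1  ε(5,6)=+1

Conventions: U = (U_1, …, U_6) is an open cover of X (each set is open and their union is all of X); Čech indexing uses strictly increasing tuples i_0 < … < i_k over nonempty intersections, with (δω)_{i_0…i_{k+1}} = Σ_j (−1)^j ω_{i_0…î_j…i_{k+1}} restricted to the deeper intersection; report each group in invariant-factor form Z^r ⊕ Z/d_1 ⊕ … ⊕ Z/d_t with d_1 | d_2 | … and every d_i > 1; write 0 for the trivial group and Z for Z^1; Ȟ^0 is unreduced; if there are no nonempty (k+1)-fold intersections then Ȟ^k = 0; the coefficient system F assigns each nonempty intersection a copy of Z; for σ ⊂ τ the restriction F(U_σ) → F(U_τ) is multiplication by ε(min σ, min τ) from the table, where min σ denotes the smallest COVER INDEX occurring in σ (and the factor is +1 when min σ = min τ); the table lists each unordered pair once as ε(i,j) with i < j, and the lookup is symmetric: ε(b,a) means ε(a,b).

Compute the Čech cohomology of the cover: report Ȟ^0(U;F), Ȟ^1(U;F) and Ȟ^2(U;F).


nonempty overlaps:
  U12={q,w} U14={u} U15={s} U16={t} U23={v} U34={p} U56={r}
C dims 6,7; δ0: rk 5, SNF 1^5
degree 0: 6−5−0 = 1 → Ȟ^0 ≅ Z
degree 1: 7−0−5 = 2 → Ȟ^1 ≅ Z^2
degree 2: 0−0−0 = 0 → Ȟ^2 ≅ 0

Ȟ^0 ≅ Z, Ȟ^1 ≅ Z^2 and Ȟ^2 ≅ 0


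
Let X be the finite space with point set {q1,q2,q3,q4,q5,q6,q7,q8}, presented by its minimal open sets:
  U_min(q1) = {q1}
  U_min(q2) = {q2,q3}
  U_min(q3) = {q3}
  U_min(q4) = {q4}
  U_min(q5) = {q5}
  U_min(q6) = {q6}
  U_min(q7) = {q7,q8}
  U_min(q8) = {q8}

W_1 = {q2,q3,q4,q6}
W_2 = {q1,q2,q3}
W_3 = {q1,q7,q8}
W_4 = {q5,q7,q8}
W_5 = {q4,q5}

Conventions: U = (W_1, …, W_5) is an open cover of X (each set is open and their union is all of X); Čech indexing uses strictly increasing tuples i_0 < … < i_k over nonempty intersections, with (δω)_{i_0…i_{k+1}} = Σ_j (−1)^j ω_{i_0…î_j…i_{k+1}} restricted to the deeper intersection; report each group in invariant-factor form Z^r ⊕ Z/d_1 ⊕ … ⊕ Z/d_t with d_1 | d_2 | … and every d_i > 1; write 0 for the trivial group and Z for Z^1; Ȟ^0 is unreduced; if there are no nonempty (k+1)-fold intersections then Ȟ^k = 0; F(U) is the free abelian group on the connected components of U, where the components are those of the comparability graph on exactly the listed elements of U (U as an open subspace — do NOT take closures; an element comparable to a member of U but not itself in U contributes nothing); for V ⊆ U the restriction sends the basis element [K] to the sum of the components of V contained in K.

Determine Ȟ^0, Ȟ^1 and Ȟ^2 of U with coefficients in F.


Ȟ^0 ≅ Z^6, Ȟ^1 ≅ 0, Ȟ^2 ≅ 0

nonempty intersections:
  W12={q2,q3} W15={q4} W23={q1} W34={q7,q8} W45={q5}
components per intersection:
  W1: {q2,q3} {q4} {q6}
  W2: {q1} {q2,q3}
  W3: {q1} {q7,q8}
  W4: {q5} {q7,q8}
  W5: {q4} {q5}
  W12: {q2,q3}
  W15: {q4}
  W23: {q1}
  W34: {q7,q8}
  W45: {q5}
C dims 11,5; δ0: rk 5, SNF 1^5
Ȟ^0: (11−5)−0=6 ⇒ Z^6
Ȟ^1: (5−0)−5=0 ⇒ 0
Ȟ^2: (0−0)−0=0 ⇒ 0


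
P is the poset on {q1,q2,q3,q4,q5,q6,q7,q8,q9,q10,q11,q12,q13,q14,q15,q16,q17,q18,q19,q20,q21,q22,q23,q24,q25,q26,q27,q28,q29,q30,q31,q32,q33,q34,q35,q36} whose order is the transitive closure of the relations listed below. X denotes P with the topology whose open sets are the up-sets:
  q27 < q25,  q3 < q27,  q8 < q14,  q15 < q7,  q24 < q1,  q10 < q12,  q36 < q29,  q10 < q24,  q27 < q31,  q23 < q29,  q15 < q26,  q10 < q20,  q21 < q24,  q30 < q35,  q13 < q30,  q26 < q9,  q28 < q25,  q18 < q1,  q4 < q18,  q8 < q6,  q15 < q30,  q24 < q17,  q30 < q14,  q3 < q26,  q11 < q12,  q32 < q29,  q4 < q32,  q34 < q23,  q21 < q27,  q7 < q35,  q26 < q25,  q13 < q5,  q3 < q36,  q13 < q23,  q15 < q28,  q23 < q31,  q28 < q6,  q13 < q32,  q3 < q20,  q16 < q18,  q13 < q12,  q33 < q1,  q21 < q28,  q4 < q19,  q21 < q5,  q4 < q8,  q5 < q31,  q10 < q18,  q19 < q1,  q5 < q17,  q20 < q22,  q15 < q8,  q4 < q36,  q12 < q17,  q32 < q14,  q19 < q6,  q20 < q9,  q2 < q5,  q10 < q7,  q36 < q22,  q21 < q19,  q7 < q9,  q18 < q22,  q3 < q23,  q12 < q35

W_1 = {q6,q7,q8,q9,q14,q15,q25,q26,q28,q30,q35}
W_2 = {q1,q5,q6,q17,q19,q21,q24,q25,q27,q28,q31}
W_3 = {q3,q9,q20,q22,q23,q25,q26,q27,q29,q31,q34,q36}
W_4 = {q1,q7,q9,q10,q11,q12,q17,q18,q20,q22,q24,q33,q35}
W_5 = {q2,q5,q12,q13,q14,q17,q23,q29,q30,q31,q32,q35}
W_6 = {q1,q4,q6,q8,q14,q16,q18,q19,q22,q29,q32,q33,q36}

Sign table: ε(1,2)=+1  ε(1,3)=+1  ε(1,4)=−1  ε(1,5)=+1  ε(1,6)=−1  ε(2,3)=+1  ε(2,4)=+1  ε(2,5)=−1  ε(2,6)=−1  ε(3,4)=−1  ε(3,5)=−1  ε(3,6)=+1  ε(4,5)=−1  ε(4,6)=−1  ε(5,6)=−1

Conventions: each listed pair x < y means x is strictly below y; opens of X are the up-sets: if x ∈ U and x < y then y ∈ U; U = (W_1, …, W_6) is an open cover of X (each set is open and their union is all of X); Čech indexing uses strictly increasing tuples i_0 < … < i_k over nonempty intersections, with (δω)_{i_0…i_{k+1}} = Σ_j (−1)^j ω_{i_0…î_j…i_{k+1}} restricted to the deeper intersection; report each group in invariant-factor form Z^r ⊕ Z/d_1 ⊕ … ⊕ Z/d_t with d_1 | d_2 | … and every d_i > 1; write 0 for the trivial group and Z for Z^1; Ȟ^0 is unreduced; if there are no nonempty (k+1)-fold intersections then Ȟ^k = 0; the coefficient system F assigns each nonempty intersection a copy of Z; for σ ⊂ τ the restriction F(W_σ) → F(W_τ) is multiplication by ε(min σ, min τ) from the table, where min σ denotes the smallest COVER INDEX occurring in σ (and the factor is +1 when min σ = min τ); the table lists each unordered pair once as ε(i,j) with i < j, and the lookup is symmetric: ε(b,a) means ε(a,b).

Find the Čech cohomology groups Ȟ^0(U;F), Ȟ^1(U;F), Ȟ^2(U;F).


Ȟ^0(U;F) ≅ 0, Ȟ^1(U;F) ≅ Z/2 and Ȟ^2(U;F) ≅ Z

nerve simplices:
  W12={q6,q25,q28} W13={q9,q25,q26} W14={q7,q9,q35} W15={q14,q30,q35} W16={q6,q8,q14} W23={q25,q27,q31} W24={q1,q17,q24} W25={q5,q17,q31} W26={q1,q6,q19} W34={q9,q20,q22} W35={q23,q29,q31} W36={q22,q29,q36} W45={q12,q17,q35} W46={q1,q18,q22,q33} W56={q14,q29,q32}
  W123={q25} W126={q6} W134={q9} W145={q35} W156={q14} W235={q31} W245={q17} W246={q1} W346={q22} W356={q29}
C dims 6,15,10; δ0: rk 6, SNF 1^5·2; δ1: rk 9, SNF 1^9
degree 0: 6−6−0 = 0 → Ȟ^0 ≅ 0
degree 1: 15−9−6 = 0 plus torsion [2] → Ȟ^1 ≅ Z/2
degree 2: 10−0−9 = 1 → Ȟ^2 ≅ Z


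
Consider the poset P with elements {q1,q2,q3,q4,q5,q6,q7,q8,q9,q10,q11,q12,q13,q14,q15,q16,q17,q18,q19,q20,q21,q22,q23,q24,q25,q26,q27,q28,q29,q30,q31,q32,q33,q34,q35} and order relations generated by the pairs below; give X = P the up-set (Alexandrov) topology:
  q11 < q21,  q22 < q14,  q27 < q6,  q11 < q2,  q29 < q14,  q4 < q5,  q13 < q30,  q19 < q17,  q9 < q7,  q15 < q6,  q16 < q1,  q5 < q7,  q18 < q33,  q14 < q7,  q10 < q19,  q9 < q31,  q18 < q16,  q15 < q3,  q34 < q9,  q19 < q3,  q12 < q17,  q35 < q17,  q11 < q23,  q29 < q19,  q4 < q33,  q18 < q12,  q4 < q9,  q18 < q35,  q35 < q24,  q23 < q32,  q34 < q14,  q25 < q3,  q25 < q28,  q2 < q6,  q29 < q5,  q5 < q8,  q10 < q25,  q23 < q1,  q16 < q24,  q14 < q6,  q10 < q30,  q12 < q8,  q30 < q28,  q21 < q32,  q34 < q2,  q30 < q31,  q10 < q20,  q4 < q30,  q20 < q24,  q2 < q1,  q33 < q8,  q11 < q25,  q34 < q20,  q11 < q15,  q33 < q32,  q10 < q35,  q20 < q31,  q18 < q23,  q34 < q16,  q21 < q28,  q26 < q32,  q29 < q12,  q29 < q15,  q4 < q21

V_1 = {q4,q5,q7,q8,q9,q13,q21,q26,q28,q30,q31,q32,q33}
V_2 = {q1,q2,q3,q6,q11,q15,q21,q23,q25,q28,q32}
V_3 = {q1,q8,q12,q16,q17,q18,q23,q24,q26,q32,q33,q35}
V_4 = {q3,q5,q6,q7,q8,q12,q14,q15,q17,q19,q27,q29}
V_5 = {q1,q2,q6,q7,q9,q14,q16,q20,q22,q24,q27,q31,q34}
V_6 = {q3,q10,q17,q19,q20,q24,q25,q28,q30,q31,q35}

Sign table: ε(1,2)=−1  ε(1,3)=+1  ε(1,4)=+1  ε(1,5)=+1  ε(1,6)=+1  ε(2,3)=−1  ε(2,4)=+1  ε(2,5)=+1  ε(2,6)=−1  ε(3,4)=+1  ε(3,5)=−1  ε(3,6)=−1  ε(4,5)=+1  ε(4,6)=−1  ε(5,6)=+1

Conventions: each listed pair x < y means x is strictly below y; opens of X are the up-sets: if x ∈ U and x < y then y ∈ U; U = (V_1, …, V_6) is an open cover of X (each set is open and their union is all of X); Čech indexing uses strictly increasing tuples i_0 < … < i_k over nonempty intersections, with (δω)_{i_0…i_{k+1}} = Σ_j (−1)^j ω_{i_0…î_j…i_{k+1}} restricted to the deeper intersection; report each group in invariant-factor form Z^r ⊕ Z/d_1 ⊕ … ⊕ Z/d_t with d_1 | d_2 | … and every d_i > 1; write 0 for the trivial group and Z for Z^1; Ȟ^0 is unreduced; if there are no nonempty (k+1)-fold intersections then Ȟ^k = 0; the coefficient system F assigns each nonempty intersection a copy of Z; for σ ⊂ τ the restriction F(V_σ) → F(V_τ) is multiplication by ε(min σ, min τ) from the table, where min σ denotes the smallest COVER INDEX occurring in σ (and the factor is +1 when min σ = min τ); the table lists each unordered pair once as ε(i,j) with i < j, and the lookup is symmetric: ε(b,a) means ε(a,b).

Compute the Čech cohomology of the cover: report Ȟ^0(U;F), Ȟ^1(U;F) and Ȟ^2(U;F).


Ȟ^0 = 0, Ȟ^1 = Z/2 and Ȟ^2 = Z

nonempty intersections:
  V12={q21,q28,q32} V13={q8,q26,q32,q33} V14={q5,q7,q8} V15={q7,q9,q31} V16={q28,q30,q31} V23={q1,q23,q32} V24={q3,q6,q15} V25={q1,q2,q6} V26={q3,q25,q28} V34={q8,q12,q17} V35={q1,q16,q24} V36={q17,q24,q35} V45={q6,q7,q14,q27} V46={q3,q17,q19} V56={q20,q24,q31}
  V123={q32} V126={q28} V134={q8} V145={q7} V156={q31} V235={q1} V245={q6} V246={q3} V346={q17} V356={q24}
C dims 6,15,10; δ0: rk 6, SNF 1^5·2; δ1: rk 9, SNF 1^9
Ȟ^0: (6−6)−0=0 ⇒ 0
Ȟ^1: (15−9)−6=0 plus torsion [2] ⇒ Z/2
Ȟ^2: (10−0)−9=1 ⇒ Z
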